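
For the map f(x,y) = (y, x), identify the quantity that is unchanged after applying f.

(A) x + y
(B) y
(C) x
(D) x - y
A

For f(x,y) = (y, x):
After applying f: x' = y, y' = x. So x' + y' = y + x = x + y.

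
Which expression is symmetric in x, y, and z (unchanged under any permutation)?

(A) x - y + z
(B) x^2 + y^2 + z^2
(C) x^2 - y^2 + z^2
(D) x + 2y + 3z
B

A symmetric expression is unchanged when the variables are permuted; here the transformation to test is the swap (x, y) -> (y, x).
A symmetric expression must survive every permutation; the single swap x <-> y already eliminates the distractors, and the keyed expression is also unchanged by x <-> z and y <-> z (each variable enters it in exactly the same way).
Substitute the transformed coordinates into each option and compare with the original:
(A) x - y + z  ->  (y) - (x) + z = -x + y + z   [differs from x - y + z: not invariant]
(B) x^2 + y^2 + z^2  ->  (y)^2 + (x)^2 + z^2 = x^2 + y^2 + z^2   [equals x^2 + y^2 + z^2: invariant]
(C) x^2 - y^2 + z^2  ->  (y)^2 - (x)^2 + z^2 = -x^2 + y^2 + z^2   [differs from x^2 - y^2 + z^2: not invariant]
(D) x + 2y + 3z  ->  (y) + 2(x) + 3z = 2x + y + 3z   [differs from x + 2y + 3z: not invariant]

Only option (B), x^2 + y^2 + z^2, is unchanged by the transformation.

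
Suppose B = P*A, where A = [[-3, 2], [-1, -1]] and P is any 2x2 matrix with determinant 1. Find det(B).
5

By the multiplicative property of determinants, det(B) = det(P*A) = det(P) * det(A) = det(A),
so the determinant is invariant under multiplication by any determinant-1 matrix; we just need det(A).

det(A) = (-3)(-1) - (2)(-1) = 3 - (-2) = 5

Therefore det(B) = 1 * 5 = 5.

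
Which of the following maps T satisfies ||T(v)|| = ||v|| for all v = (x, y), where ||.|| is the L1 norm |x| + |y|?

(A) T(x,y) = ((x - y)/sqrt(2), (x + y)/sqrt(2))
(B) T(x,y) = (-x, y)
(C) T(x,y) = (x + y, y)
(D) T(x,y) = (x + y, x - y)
B

A transformation preserves a norm if ||T(v)|| = ||v|| for every v; a single vector where the norm changes rules an option out.

(A) T(x,y) = ((x - y)/sqrt(2), (x + y)/sqrt(2)): v = (1, 0) has norm |1| + |0| = 1, but T(v) = (sqrt(2)/2, sqrt(2)/2) has norm sqrt(2) -- not preserved.
(B) T(x,y) = (-x, y): preserves the norm -- it only permutes the coordinates and/or flips signs, which leaves |x| + |y| unchanged.
(C) T(x,y) = (x + y, y): v = (0, 1) has norm |0| + |1| = 1, but T(v) = (1, 1) has norm 2 -- not preserved.
(D) T(x,y) = (x + y, x - y): v = (1, 0) has norm |1| + |0| = 1, but T(v) = (1, 1) has norm 2 -- not preserved.

Therefore the answer is (B).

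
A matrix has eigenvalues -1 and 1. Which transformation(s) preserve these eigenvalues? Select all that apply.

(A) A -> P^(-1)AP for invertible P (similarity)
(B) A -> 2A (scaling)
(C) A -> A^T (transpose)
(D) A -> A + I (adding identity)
A and C

Eigenvalues are preserved by:
1. Similarity transformations: A -> P^(-1)AP (same characteristic polynomial)
2. Transpose: A^T has the same eigenvalues as A

Eigenvalues are NOT preserved by:
- Adding identity: eigenvalues become -1+1, 1+1
- Scaling: eigenvalues become -2, 2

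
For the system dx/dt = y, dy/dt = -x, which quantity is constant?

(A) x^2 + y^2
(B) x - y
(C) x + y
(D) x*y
A

A first integral I satisfies dI/dt = 0 along every solution. Differentiate each option and use the equation of motion:
(A) d/dt[x^2 + y^2] = 2x*dx/dt + 2y*dy/dt = 2x*y + 2y*(-x) = 0
(B) d/dt[x - y] = y - (-x) = x + y, not identically 0
(C) d/dt[x + y] = y + (-x) = y - x, not identically 0
(D) d/dt[x*y] = (dx/dt)y + x(dy/dt) = y^2 - x^2, not identically 0

Only (A) has zero time-derivative. So x^2 + y^2 (the squared radius; trajectories are circles) is the conserved quantity.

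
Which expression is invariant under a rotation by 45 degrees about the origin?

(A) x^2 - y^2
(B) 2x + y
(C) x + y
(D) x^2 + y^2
D

A rotation by 45 degrees sends (x, y) to (sqrt(2)x/2 - sqrt(2)y/2, sqrt(2)x/2 + sqrt(2)y/2).
Substitute the transformed coordinates into each option and compare with the original:
(A) x^2 - y^2  ->  (sqrt(2)x/2 - sqrt(2)y/2)^2 - (sqrt(2)x/2 + sqrt(2)y/2)^2 = -2xy   [differs from x^2 - y^2: not invariant]
(B) 2x + y  ->  2(sqrt(2)x/2 - sqrt(2)y/2) + (sqrt(2)x/2 + sqrt(2)y/2) = 3sqrt(2)x/2 - sqrt(2)y/2   [differs from 2x + y: not invariant]
(C) x + y  ->  (sqrt(2)x/2 - sqrt(2)y/2) + (sqrt(2)x/2 + sqrt(2)y/2) = sqrt(2)x   [differs from x + y: not invariant]
(D) x^2 + y^2  ->  (sqrt(2)x/2 - sqrt(2)y/2)^2 + (sqrt(2)x/2 + sqrt(2)y/2)^2 = x^2 + y^2   [equals x^2 + y^2: invariant]

Only option (D), x^2 + y^2, is unchanged by the transformation.
Geometrically, x^2 + y^2 is the squared distance from the origin, which every rotation about the origin preserves.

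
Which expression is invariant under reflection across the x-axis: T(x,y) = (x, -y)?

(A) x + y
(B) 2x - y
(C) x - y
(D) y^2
D

The map is reflection across the x-axis: T(x,y) = (x, -y).
Substitute the transformed coordinates into each option and compare with the original:
(A) x + y  ->  (x) + (-y) = x - y   [differs from x + y: not invariant]
(B) 2x - y  ->  2(x) - (-y) = 2x + y   [differs from 2x - y: not invariant]
(C) x - y  ->  (x) - (-y) = x + y   [differs from x - y: not invariant]
(D) y^2  ->  (-y)^2 = y^2   [equals y^2: invariant]

Only option (D), y^2, is unchanged by the transformation.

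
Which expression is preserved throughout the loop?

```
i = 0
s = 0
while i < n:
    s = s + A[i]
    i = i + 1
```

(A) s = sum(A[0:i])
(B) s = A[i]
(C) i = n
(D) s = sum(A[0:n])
A

A loop invariant must hold before the first iteration and be re-established by every execution of the body.

(A) s = sum(A[0:i]): Initially i = 0 and s = 0 = sum of the empty slice A[0:0]. If s = sum(A[0:i]) holds at the top of an iteration, the body sets s to sum(A[0:i]) + A[i] = sum(A[0:i+1]) and then i to i+1, so s = sum(A[0:i]) holds again. At exit i = n, giving s = sum(A[0:n]).

The other options fail:
(B) s = A[i]: after the first iteration s = A[0] but i = 1, so s = A[i] compares s with the wrong element (and fails in general).
(C) i = n: false initially (i = 0); it is the exit condition, not an invariant.
(D) s = sum(A[0:n]): false before the loop (s = 0, not the full sum) -- it only becomes true at exit.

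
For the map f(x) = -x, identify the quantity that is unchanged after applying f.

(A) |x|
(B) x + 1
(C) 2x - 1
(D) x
A

For f(x) = -x:
Applying f replaces x by -x. Since |-x| = |x|, the absolute value is unchanged by f, whereas x -> -x, 2x - 1 -> -2x - 1 and x + 1 -> -x + 1 all change.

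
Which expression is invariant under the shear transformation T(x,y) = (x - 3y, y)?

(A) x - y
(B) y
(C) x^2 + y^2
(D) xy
B

Under the shear T(x,y) = (x - 3y, y):
Substitute the transformed coordinates into each option and compare with the original:
(A) x - y  ->  (x - 3y) - (y) = x - 4y   [differs from x - y: not invariant]
(B) y  ->  (y) = y   [equals y: invariant]
(C) x^2 + y^2  ->  (x - 3y)^2 + (y)^2 = x^2 - 6xy + 10y^2   [differs from x^2 + y^2: not invariant]
(D) xy  ->  (x - 3y)(y) = xy - 3y^2   [differs from xy: not invariant]

Only option (B), y, is unchanged by the transformation.
A horizontal shear moves points parallel to the x-axis, so the y-coordinate (and any function of y alone) is unchanged.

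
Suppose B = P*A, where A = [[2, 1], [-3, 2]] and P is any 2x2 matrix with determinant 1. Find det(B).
7

By the multiplicative property of determinants, det(B) = det(P*A) = det(P) * det(A) = det(A),
so the determinant is invariant under multiplication by any determinant-1 matrix; we just need det(A).

det(A) = (2)(2) - (1)(-3) = 4 - (-3) = 7

Therefore det(B) = 1 * 7 = 7.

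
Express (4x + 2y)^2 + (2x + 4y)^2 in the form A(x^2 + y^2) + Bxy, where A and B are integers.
20(x^2 + y^2) + 32xy

Expanding: (4x + 2y)^2 = 16x^2 + 16xy + 4y^2
(2x + 4y)^2 = 4x^2 + 16xy + 16y^2
Sum = (16+4)(x^2+y^2) + 32xy = 20(x^2 + y^2) + 32xy
This is symmetric in x and y.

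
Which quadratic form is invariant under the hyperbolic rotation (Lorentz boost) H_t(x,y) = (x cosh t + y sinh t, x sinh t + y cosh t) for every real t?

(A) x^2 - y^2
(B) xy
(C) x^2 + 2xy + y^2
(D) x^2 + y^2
A

Write x' = x cosh t + y sinh t, y' = x sinh t + y cosh t and substitute into each option:
(A) x^2 - y^2: (x cosh t + y sinh t)^2 - (x sinh t + y cosh t)^2 = x^2(cosh^2 t - sinh^2 t) + 2xy(cosh t sinh t - sinh t cosh t) + y^2(sinh^2 t - cosh^2 t) = x^2 - y^2   [invariant, using cosh^2 t - sinh^2 t = 1]
(B) xy: (x cosh t + y sinh t)(x sinh t + y cosh t) = xy(cosh^2 t + sinh^2 t) + (x^2 + y^2) sinh t cosh t = xy cosh 2t + (x^2 + y^2)(sinh 2t)/2   [not invariant for t != 0]
(C) x^2 + 2xy + y^2: (x' + y')^2 with x' + y' = (x + y)(cosh t + sinh t) = (x + y)e^t, so it becomes (x + y)^2 e^(2t)   [not invariant for t != 0]
(D) x^2 + y^2: (x cosh t + y sinh t)^2 + (x sinh t + y cosh t)^2 = (x^2 + y^2)(cosh^2 t + sinh^2 t) + 4xy sinh t cosh t = (x^2 + y^2) cosh 2t + 2xy sinh 2t   [not invariant for t != 0]

Only (A) x^2 - y^2 is unchanged; it is the Minkowski form preserved by Lorentz boosts, just as x^2 + y^2 is preserved by ordinary rotations.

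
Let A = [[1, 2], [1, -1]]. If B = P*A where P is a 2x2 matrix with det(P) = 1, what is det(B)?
-3

By the multiplicative property of determinants, det(B) = det(P*A) = det(P) * det(A) = det(A),
so the determinant is invariant under multiplication by any determinant-1 matrix; we just need det(A).

det(A) = (1)(-1) - (2)(1) = -1 - 2 = -3

Therefore det(B) = 1 * (-3) = -3.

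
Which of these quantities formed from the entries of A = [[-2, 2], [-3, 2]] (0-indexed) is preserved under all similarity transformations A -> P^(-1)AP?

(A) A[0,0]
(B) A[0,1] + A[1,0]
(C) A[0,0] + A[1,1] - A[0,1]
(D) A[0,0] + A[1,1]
D

A[0,0] + A[1,1] is the trace of A. By the cyclic property of the trace, tr(P^(-1)AP) = tr(APP^(-1)) = tr(A), so it is the same for every matrix similar to A.

The other combinations are not similarity invariants. For example, take P = [[2, 1], [1, 1]] (det P = 1), so P^(-1) = [[1, -1], [-1, 2]] and
B = P^(-1)AP = [[2, 1], [-6, -2]].
Evaluating each option on A and on B:
(A) A[0,0]: -2 for A, 2 for B -> changes
(B) A[0,1] + A[1,0]: -1 for A, -5 for B -> changes
(C) A[0,0] + A[1,1] - A[0,1]: -2 for A, -1 for B -> changes
(D) A[0,0] + A[1,1]: 0 for A, 0 for B -> unchanged

Only (D) A[0,0] + A[1,1] = 0 survives (and it does so for every P, not just this one), so it is the invariant.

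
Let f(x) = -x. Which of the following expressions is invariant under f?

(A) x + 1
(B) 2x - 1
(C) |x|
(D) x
C

For f(x) = -x:
Applying f replaces x by -x. Since |-x| = |x|, the absolute value is unchanged by f, whereas x -> -x, 2x - 1 -> -2x - 1 and x + 1 -> -x + 1 all change.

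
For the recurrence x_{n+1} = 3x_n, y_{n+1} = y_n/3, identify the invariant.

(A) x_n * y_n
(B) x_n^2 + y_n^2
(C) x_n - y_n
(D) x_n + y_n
A

For the recurrence x_{n+1} = 3x_n, y_{n+1} = y_n/3:

x_{n+1} * y_{n+1} = (3x_n) * (y_n/3) = x_n * y_n
The product is conserved.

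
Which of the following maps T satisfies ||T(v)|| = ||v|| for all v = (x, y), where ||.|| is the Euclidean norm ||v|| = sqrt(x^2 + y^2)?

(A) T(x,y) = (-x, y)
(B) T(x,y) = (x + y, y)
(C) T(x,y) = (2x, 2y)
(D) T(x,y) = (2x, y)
A

A transformation preserves a norm if ||T(v)|| = ||v|| for every v; a single vector where the norm changes rules an option out.

(A) T(x,y) = (-x, y): preserves the norm -- it is an orthogonal map (a rotation/reflection), and (-x)^2 + (y)^2 simplifies to x^2 + y^2.
(B) T(x,y) = (x + y, y): v = (0, 1) has norm sqrt((0)^2 + (1)^2) = 1, but T(v) = (1, 1) has norm sqrt(2) -- not preserved.
(C) T(x,y) = (2x, 2y): v = (1, 0) has norm sqrt((1)^2 + (0)^2) = 1, but T(v) = (2, 0) has norm 2 -- not preserved.
(D) T(x,y) = (2x, y): v = (1, 0) has norm sqrt((1)^2 + (0)^2) = 1, but T(v) = (2, 0) has norm 2 -- not preserved.

Therefore the answer is (A).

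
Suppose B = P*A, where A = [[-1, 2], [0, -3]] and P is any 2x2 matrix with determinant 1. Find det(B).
3

By the multiplicative property of determinants, det(B) = det(P*A) = det(P) * det(A) = det(A),
so the determinant is invariant under multiplication by any determinant-1 matrix; we just need det(A).

det(A) = (-1)(-3) - (2)(0) = 3 - 0 = 3

Therefore det(B) = 1 * 3 = 3.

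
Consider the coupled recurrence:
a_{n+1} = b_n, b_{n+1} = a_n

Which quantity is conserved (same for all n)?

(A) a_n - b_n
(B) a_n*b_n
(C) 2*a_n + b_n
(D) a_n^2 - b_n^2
B

Replace a_n by a_{n+1} = b_n and b_n by b_{n+1} = a_n in each option and simplify:
(A) a_n - b_n  ->  (b_n) - (a_n) = -a_n + b_n   [not conserved]
(B) a_n*b_n  ->  (b_n)*(a_n) = a_n*b_n   [conserved]
(C) 2*a_n + b_n  ->  2*(b_n) + (a_n) = a_n + 2*b_n   [not conserved]
(D) a_n^2 - b_n^2  ->  (b_n)^2 - (a_n)^2 = -a_n^2 + b_n^2   [not conserved]

Only (B) a_n*b_n returns to itself after one step, so it is the conserved quantity.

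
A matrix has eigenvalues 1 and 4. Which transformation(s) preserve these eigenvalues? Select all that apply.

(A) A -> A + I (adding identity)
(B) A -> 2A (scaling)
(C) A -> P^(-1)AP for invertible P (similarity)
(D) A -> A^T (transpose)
C and D

Eigenvalues are preserved by:
1. Similarity transformations: A -> P^(-1)AP (same characteristic polynomial)
2. Transpose: A^T has the same eigenvalues as A

Eigenvalues are NOT preserved by:
- Adding identity: eigenvalues become 1+1, 4+1
- Scaling: eigenvalues become 2, 8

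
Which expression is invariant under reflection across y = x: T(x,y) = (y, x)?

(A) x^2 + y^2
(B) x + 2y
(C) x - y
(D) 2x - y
A

The map is reflection across y = x: T(x,y) = (y, x).
Substitute the transformed coordinates into each option and compare with the original:
(A) x^2 + y^2  ->  (y)^2 + (x)^2 = x^2 + y^2   [equals x^2 + y^2: invariant]
(B) x + 2y  ->  (y) + 2(x) = 2x + y   [differs from x + 2y: not invariant]
(C) x - y  ->  (y) - (x) = -x + y   [differs from x - y: not invariant]
(D) 2x - y  ->  2(y) - (x) = -x + 2y   [differs from 2x - y: not invariant]

Only option (A), x^2 + y^2, is unchanged by the transformation.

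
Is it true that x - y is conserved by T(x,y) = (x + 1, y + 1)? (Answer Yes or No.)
Yes

Substitute T(x,y) = (x + 1, y + 1) into the expression and compare with the original.

Original: x - y
After applying T: (x + 1) - (y + 1) = x - y

This is identical to the original x - y, so the expression is invariant.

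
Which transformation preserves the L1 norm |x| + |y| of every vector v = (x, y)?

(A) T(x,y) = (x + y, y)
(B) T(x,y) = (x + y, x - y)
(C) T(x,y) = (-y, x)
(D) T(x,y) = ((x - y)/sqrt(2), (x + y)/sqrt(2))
C

A transformation preserves a norm if ||T(v)|| = ||v|| for every v; a single vector where the norm changes rules an option out.

(A) T(x,y) = (x + y, y): v = (0, 1) has norm |0| + |1| = 1, but T(v) = (1, 1) has norm 2 -- not preserved.
(B) T(x,y) = (x + y, x - y): v = (1, 0) has norm |1| + |0| = 1, but T(v) = (1, 1) has norm 2 -- not preserved.
(C) T(x,y) = (-y, x): preserves the norm -- it only permutes the coordinates and/or flips signs, which leaves |x| + |y| unchanged.
(D) T(x,y) = ((x - y)/sqrt(2), (x + y)/sqrt(2)): v = (1, 0) has norm |1| + |0| = 1, but T(v) = (sqrt(2)/2, sqrt(2)/2) has norm sqrt(2) -- not preserved.

Therefore the answer is (C).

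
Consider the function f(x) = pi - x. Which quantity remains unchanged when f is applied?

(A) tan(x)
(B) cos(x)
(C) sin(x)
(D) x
C

For f(x) = pi - x:
sin(pi - x) = sin(x), so sine is invariant under this transformation.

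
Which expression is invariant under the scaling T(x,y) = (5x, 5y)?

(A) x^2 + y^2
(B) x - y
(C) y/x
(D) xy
C

Under the uniform scaling T(x,y) = (5x, 5y):
Substitute the transformed coordinates into each option and compare with the original:
(A) x^2 + y^2  ->  (5x)^2 + (5y)^2 = 25x^2 + 25y^2   [differs from x^2 + y^2: not invariant]
(B) x - y  ->  (5x) - (5y) = 5x - 5y   [differs from x - y: not invariant]
(C) y/x  ->  (5y)/(5x) = y/x   [equals y/x: invariant]
(D) xy  ->  (5x)(5y) = 25xy   [differs from xy: not invariant]

Only option (C), y/x, is unchanged by the transformation.
The common factor 5 cancels in a ratio of coordinates, while sums, products and sums of squares pick up factors of 5 or 25.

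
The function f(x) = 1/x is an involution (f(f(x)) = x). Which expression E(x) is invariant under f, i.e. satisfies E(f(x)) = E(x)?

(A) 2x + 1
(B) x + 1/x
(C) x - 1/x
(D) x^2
B

Replace x by f(x) = 1/x in each option and simplify. As a quick numerical cross-check, also compare E(5) with E(f(5)) = E(1/5).

(A) 2x + 1  ->  2(1/x) + 1 = (x + 2)/x; check: E(5) = 11 but E(1/5) = 7/5.   [not invariant]
(B) x + 1/x  ->  (1/x) + 1/(1/x), which simplifies back to x + 1/x; check: E(5) = 26/5, E(1/5) = 26/5.   [invariant]
(C) x - 1/x  ->  (1/x) - 1/(1/x) = -x + 1/x; check: E(5) = 24/5 but E(1/5) = -24/5.   [not invariant]
(D) x^2  ->  (1/x)^2 = x^(-2); check: E(5) = 25 but E(1/5) = 1/25.   [not invariant]

Only (B) is unchanged. E is symmetric under swapping x with f(x) = 1/x, which is exactly what an involution does.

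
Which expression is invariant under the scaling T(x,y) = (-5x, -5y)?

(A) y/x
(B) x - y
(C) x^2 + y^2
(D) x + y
A

Under the uniform scaling T(x,y) = (-5x, -5y):
Substitute the transformed coordinates into each option and compare with the original:
(A) y/x  ->  (-5y)/(-5x) = y/x   [equals y/x: invariant]
(B) x - y  ->  (-5x) - (-5y) = -5x + 5y   [differs from x - y: not invariant]
(C) x^2 + y^2  ->  (-5x)^2 + (-5y)^2 = 25x^2 + 25y^2   [differs from x^2 + y^2: not invariant]
(D) x + y  ->  (-5x) + (-5y) = -5x - 5y   [differs from x + y: not invariant]

Only option (A), y/x, is unchanged by the transformation.
The common factor -5 cancels in a ratio of coordinates, while sums, products and sums of squares pick up factors of -5 or 25.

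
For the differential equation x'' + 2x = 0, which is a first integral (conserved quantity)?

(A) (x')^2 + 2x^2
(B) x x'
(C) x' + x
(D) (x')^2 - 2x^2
A

A first integral I satisfies dI/dt = 0 along every solution. Differentiate each option and use the equation of motion:
(A) d/dt[(x')^2 + 2x^2] = 2x'x'' + 4x x' = 2x'(-2x) + 4x x' = 0
(B) d/dt[x x'] = (x')^2 + x x'' = (x')^2 - 2x^2, not identically 0
(C) d/dt[x' + x] = x'' + x' = -2x + x', not identically 0
(D) d/dt[(x')^2 - 2x^2] = 2x'x'' - 4x x' = -8x x', not identically 0

Only (A) has zero time-derivative. So the energy-like quantity (x')^2 + 2x^2 is the first integral.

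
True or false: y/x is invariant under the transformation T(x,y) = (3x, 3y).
True

Substitute T(x,y) = (3x, 3y) into the expression and compare with the original.

Original: y/x
After applying T: (3y)/(3x) = y/x

This is identical to the original y/x, so the expression is invariant.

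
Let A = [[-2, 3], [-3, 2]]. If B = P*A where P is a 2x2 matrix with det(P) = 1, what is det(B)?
5

By the multiplicative property of determinants, det(B) = det(P*A) = det(P) * det(A) = det(A),
so the determinant is invariant under multiplication by any determinant-1 matrix; we just need det(A).

det(A) = (-2)(2) - (3)(-3) = -4 - (-9) = 5

Therefore det(B) = 1 * 5 = 5.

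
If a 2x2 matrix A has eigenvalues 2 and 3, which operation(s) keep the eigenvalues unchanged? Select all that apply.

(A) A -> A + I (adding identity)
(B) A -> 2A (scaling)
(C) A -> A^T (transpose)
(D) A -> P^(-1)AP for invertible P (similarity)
C and D

Eigenvalues are preserved by:
1. Similarity transformations: A -> P^(-1)AP (same characteristic polynomial)
2. Transpose: A^T has the same eigenvalues as A

Eigenvalues are NOT preserved by:
- Adding identity: eigenvalues become 2+1, 3+1
- Scaling: eigenvalues become 4, 6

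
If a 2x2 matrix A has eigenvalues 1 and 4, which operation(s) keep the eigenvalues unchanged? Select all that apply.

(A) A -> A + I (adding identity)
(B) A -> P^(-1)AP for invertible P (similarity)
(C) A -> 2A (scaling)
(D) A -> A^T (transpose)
B and D

Eigenvalues are preserved by:
1. Similarity transformations: A -> P^(-1)AP (same characteristic polynomial)
2. Transpose: A^T has the same eigenvalues as A

Eigenvalues are NOT preserved by:
- Adding identity: eigenvalues become 1+1, 4+1
- Scaling: eigenvalues become 2, 8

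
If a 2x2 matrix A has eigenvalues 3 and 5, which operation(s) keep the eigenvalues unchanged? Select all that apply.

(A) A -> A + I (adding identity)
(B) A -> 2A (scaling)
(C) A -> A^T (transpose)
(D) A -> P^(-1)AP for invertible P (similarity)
C and D

Eigenvalues are preserved by:
1. Similarity transformations: A -> P^(-1)AP (same characteristic polynomial)
2. Transpose: A^T has the same eigenvalues as A

Eigenvalues are NOT preserved by:
- Adding identity: eigenvalues become 3+1, 5+1
- Scaling: eigenvalues become 6, 10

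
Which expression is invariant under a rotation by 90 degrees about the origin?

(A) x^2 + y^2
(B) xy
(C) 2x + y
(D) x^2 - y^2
A

A rotation by 90 degrees sends (x, y) to (-y, x).
Substitute the transformed coordinates into each option and compare with the original:
(A) x^2 + y^2  ->  (-y)^2 + (x)^2 = x^2 + y^2   [equals x^2 + y^2: invariant]
(B) xy  ->  (-y)(x) = -xy   [differs from xy: not invariant]
(C) 2x + y  ->  2(-y) + (x) = x - 2y   [differs from 2x + y: not invariant]
(D) x^2 - y^2  ->  (-y)^2 - (x)^2 = -x^2 + y^2   [differs from x^2 - y^2: not invariant]

Only option (A), x^2 + y^2, is unchanged by the transformation.
Geometrically, x^2 + y^2 is the squared distance from the origin, which every rotation about the origin preserves.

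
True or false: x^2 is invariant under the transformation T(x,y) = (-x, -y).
True

Substitute T(x,y) = (-x, -y) into the expression and compare with the original.

Original: x^2
After applying T: (-x)^2 = x^2

This is identical to the original x^2, so the expression is invariant.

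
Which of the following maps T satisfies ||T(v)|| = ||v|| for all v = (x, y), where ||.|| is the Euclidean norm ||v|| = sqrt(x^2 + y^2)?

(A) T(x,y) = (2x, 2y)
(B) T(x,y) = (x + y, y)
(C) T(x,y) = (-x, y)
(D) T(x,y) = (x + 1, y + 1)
C

A transformation preserves a norm if ||T(v)|| = ||v|| for every v; a single vector where the norm changes rules an option out.

(A) T(x,y) = (2x, 2y): v = (1, 0) has norm sqrt((1)^2 + (0)^2) = 1, but T(v) = (2, 0) has norm 2 -- not preserved.
(B) T(x,y) = (x + y, y): v = (0, 1) has norm sqrt((0)^2 + (1)^2) = 1, but T(v) = (1, 1) has norm sqrt(2) -- not preserved.
(C) T(x,y) = (-x, y): preserves the norm -- it is an orthogonal map (a rotation/reflection), and (-x)^2 + (y)^2 simplifies to x^2 + y^2.
(D) T(x,y) = (x + 1, y + 1): v = (1, 0) has norm sqrt((1)^2 + (0)^2) = 1, but T(v) = (2, 1) has norm sqrt(5) -- not preserved.

Therefore the answer is (C).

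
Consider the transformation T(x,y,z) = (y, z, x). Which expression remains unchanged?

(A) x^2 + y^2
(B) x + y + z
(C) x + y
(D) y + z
B

Apply T(x,y,z) = (y, z, x) to each option, i.e. replace (x, y, z) by the transformed coordinates.
Substitute the transformed coordinates into each option and compare with the original:
(A) x^2 + y^2  ->  (y)^2 + (z)^2 = y^2 + z^2   [differs from x^2 + y^2: not invariant]
(B) x + y + z  ->  (y) + (z) + (x) = x + y + z   [equals x + y + z: invariant]
(C) x + y  ->  (y) + (z) = y + z   [differs from x + y: not invariant]
(D) y + z  ->  (z) + (x) = x + z   [differs from y + z: not invariant]

Only option (B), x + y + z, is unchanged by the transformation.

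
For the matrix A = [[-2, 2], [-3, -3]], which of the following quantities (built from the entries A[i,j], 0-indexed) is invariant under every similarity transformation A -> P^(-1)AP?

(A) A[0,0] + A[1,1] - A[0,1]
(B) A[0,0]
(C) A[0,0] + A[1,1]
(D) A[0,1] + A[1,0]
C

A[0,0] + A[1,1] is the trace of A. By the cyclic property of the trace, tr(P^(-1)AP) = tr(APP^(-1)) = tr(A), so it is the same for every matrix similar to A.

The other combinations are not similarity invariants. For example, take P = [[1, -1], [0, 1]] (det P = 1), so P^(-1) = [[1, 1], [0, 1]] and
B = P^(-1)AP = [[-5, 4], [-3, 0]].
Evaluating each option on A and on B:
(A) A[0,0] + A[1,1] - A[0,1]: -7 for A, -9 for B -> changes
(B) A[0,0]: -2 for A, -5 for B -> changes
(C) A[0,0] + A[1,1]: -5 for A, -5 for B -> unchanged
(D) A[0,1] + A[1,0]: -1 for A, 1 for B -> changes

Only (C) A[0,0] + A[1,1] = -5 survives (and it does so for every P, not just this one), so it is the invariant.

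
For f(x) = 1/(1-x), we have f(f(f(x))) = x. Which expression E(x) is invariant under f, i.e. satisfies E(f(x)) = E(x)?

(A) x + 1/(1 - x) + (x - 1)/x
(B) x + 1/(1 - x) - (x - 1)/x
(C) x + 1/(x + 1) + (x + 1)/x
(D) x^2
A

Replace x by f(x) = 1/(1 - x) in each option and simplify. As a quick numerical cross-check, also compare E(3) with E(f(3)) = E(-1/2).

(A) x + 1/(1 - x) + (x - 1)/x  ->  (1/(1 - x)) + 1/(1 - (1/(1 - x))) + ((1/(1 - x)) - 1)/(1/(1 - x)), which simplifies back to x + 1/(1 - x) + (x - 1)/x; check: E(3) = 19/6, E(-1/2) = 19/6.   [invariant]
(B) x + 1/(1 - x) - (x - 1)/x  ->  (1/(1 - x)) + 1/(1 - (1/(1 - x))) - ((1/(1 - x)) - 1)/(1/(1 - x)) = (x^2(1 - x) - x + (x - 1)^2)/(x(x - 1)); check: E(3) = 11/6 but E(-1/2) = -17/6.   [not invariant]
(C) x + 1/(x + 1) + (x + 1)/x  ->  (1/(1 - x)) + 1/((1/(1 - x)) + 1) + ((1/(1 - x)) + 1)/(1/(1 - x)) = (-x^3 + 6x^2 - 11x + 7)/(x^2 - 3x + 2); check: E(3) = 55/12 but E(-1/2) = 1/2.   [not invariant]
(D) x^2  ->  (1/(1 - x))^2 = (x - 1)^(-2); check: E(3) = 9 but E(-1/2) = 1/4.   [not invariant]

Only (A) is unchanged. Indeed f(f(x)) = 1/(1 - 1/(1-x)) = (1-x)/(-x) = (x-1)/x, so E(x) = x + f(x) + f(f(x)) is the sum over the whole 3-cycle; applying f just permutes the three terms cyclically (x -> f(x) -> f(f(x)) -> x), leaving the sum unchanged.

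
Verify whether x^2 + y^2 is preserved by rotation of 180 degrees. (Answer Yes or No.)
Yes

Applying rotation by 180 degrees: x' = x*cos(180 degrees) - y*sin(180 degrees) = -x, y' = x*sin(180 degrees) + y*cos(180 degrees) = -y

Substituting into x^2 + y^2:
(-x)^2 + (-y)^2
= x^2 + y^2

This equals the original expression x^2 + y^2, so it IS invariant.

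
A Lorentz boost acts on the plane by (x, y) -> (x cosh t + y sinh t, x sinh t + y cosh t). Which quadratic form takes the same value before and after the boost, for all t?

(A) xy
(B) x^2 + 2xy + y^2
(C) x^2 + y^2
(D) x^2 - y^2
D

Write x' = x cosh t + y sinh t, y' = x sinh t + y cosh t and substitute into each option:
(A) xy: (x cosh t + y sinh t)(x sinh t + y cosh t) = xy(cosh^2 t + sinh^2 t) + (x^2 + y^2) sinh t cosh t = xy cosh 2t + (x^2 + y^2)(sinh 2t)/2   [not invariant for t != 0]
(B) x^2 + 2xy + y^2: (x' + y')^2 with x' + y' = (x + y)(cosh t + sinh t) = (x + y)e^t, so it becomes (x + y)^2 e^(2t)   [not invariant for t != 0]
(C) x^2 + y^2: (x cosh t + y sinh t)^2 + (x sinh t + y cosh t)^2 = (x^2 + y^2)(cosh^2 t + sinh^2 t) + 4xy sinh t cosh t = (x^2 + y^2) cosh 2t + 2xy sinh 2t   [not invariant for t != 0]
(D) x^2 - y^2: (x cosh t + y sinh t)^2 - (x sinh t + y cosh t)^2 = x^2(cosh^2 t - sinh^2 t) + 2xy(cosh t sinh t - sinh t cosh t) + y^2(sinh^2 t - cosh^2 t) = x^2 - y^2   [invariant, using cosh^2 t - sinh^2 t = 1]

Only (D) x^2 - y^2 is unchanged; it is the Minkowski form preserved by Lorentz boosts, just as x^2 + y^2 is preserved by ordinary rotations.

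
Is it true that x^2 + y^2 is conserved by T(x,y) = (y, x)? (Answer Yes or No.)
Yes

Substitute T(x,y) = (y, x) into the expression and compare with the original.

Original: x^2 + y^2
After applying T: (y)^2 + (x)^2 = x^2 + y^2

This is identical to the original x^2 + y^2, so the expression is invariant.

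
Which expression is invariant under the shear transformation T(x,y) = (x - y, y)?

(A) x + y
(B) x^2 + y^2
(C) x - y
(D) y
D

Under the shear T(x,y) = (x - y, y):
Substitute the transformed coordinates into each option and compare with the original:
(A) x + y  ->  (x - y) + (y) = x   [differs from x + y: not invariant]
(B) x^2 + y^2  ->  (x - y)^2 + (y)^2 = x^2 - 2xy + 2y^2   [differs from x^2 + y^2: not invariant]
(C) x - y  ->  (x - y) - (y) = x - 2y   [differs from x - y: not invariant]
(D) y  ->  (y) = y   [equals y: invariant]

Only option (D), y, is unchanged by the transformation.
A horizontal shear moves points parallel to the x-axis, so the y-coordinate (and any function of y alone) is unchanged.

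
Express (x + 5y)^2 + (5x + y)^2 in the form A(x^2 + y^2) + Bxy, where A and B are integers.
26(x^2 + y^2) + 20xy

Expanding: (x + 5y)^2 = x^2 + 10xy + 25y^2
(5x + y)^2 = 25x^2 + 10xy + y^2
Sum = (1+25)(x^2+y^2) + 20xy = 26(x^2 + y^2) + 20xy
This is symmetric in x and y.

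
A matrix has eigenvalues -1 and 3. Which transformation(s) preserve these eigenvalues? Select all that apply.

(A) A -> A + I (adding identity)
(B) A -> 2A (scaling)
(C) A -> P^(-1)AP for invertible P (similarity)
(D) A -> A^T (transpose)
C and D

Eigenvalues are preserved by:
1. Similarity transformations: A -> P^(-1)AP (same characteristic polynomial)
2. Transpose: A^T has the same eigenvalues as A

Eigenvalues are NOT preserved by:
- Adding identity: eigenvalues become -1+1, 3+1
- Scaling: eigenvalues become -2, 6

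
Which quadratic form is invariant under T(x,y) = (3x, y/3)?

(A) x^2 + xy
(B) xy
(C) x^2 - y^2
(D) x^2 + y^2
B

T multiplies x by 3 and divides y by 3.
Substitute the transformed coordinates into each option and compare with the original:
(A) x^2 + xy  ->  (3x)^2 + (3x)(y/3) = 9x^2 + xy   [differs from x^2 + xy: not invariant]
(B) xy  ->  (3x)(y/3) = xy   [equals xy: invariant]
(C) x^2 - y^2  ->  (3x)^2 - (y/3)^2 = 9x^2 - y^2/9   [differs from x^2 - y^2: not invariant]
(D) x^2 + y^2  ->  (3x)^2 + (y/3)^2 = 9x^2 + y^2/9   [differs from x^2 + y^2: not invariant]

Only option (B), xy, is unchanged by the transformation.
The factors 3 and 1/3 cancel only in the pure product xy.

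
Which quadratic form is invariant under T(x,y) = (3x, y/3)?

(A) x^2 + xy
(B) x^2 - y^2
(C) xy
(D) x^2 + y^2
C

T multiplies x by 3 and divides y by 3.
Substitute the transformed coordinates into each option and compare with the original:
(A) x^2 + xy  ->  (3x)^2 + (3x)(y/3) = 9x^2 + xy   [differs from x^2 + xy: not invariant]
(B) x^2 - y^2  ->  (3x)^2 - (y/3)^2 = 9x^2 - y^2/9   [differs from x^2 - y^2: not invariant]
(C) xy  ->  (3x)(y/3) = xy   [equals xy: invariant]
(D) x^2 + y^2  ->  (3x)^2 + (y/3)^2 = 9x^2 + y^2/9   [differs from x^2 + y^2: not invariant]

Only option (C), xy, is unchanged by the transformation.
The factors 3 and 1/3 cancel only in the pure product xy.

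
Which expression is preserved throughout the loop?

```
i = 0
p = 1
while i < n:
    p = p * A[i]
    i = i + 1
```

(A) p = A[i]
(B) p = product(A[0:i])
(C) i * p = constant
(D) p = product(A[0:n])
B

A loop invariant must hold before the first iteration and be re-established by every execution of the body.

(B) p = product(A[0:i]): Initially i = 0 and p = 1 = product of the empty slice A[0:0]. If p = product(A[0:i]) holds at the top of an iteration, the body sets p to product(A[0:i]) * A[i] = product(A[0:i+1]) and then i to i+1, so the property is restored. At exit i = n, giving p = product(A[0:n]).

The other options fail:
(A) p = A[i]: after the first iteration p = A[0] but i = 1; in general p is a product of several elements, not a single one.
(C) i * p = constant: initially i * p = 0, but after one iteration it is 1 * A[0], which is nonzero in general.
(D) p = product(A[0:n]): false before the loop (p = 1, not the full product) -- it only becomes true at exit.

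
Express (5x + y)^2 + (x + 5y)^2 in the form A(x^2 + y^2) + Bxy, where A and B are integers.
26(x^2 + y^2) + 20xy

Expanding: (5x + y)^2 = 25x^2 + 10xy + y^2
(x + 5y)^2 = x^2 + 10xy + 25y^2
Sum = (25+1)(x^2+y^2) + 20xy = 26(x^2 + y^2) + 20xy
This is symmetric in x and y.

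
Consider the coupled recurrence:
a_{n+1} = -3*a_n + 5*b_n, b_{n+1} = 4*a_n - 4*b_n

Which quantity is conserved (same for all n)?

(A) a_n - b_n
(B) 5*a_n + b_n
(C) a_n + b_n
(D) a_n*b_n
C

Replace a_n by a_{n+1} = -3*a_n + 5*b_n and b_n by b_{n+1} = 4*a_n - 4*b_n in each option and simplify:
(A) a_n - b_n  ->  (-3*a_n + 5*b_n) - (4*a_n - 4*b_n) = -7*a_n + 9*b_n   [not conserved]
(B) 5*a_n + b_n  ->  5*(-3*a_n + 5*b_n) + (4*a_n - 4*b_n) = -11*a_n + 21*b_n   [not conserved]
(C) a_n + b_n  ->  (-3*a_n + 5*b_n) + (4*a_n - 4*b_n) = a_n + b_n   [conserved]
(D) a_n*b_n  ->  (-3*a_n + 5*b_n)*(4*a_n - 4*b_n) = -12*a_n^2 + 32*a_n*b_n - 20*b_n^2   [not conserved]

Only (C) a_n + b_n returns to itself after one step, so it is the conserved quantity.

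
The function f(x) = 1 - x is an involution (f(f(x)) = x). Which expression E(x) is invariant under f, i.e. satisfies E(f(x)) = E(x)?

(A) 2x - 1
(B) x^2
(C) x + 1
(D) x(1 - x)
D

Replace x by f(x) = 1 - x in each option and simplify. As a quick numerical cross-check, also compare E(4) with E(f(4)) = E(-3).

(A) 2x - 1  ->  2(1 - x) - 1 = 1 - 2x; check: E(4) = 7 but E(-3) = -7.   [not invariant]
(B) x^2  ->  (1 - x)^2 = (x - 1)^2; check: E(4) = 16 but E(-3) = 9.   [not invariant]
(C) x + 1  ->  (1 - x) + 1 = 2 - x; check: E(4) = 5 but E(-3) = -2.   [not invariant]
(D) x(1 - x)  ->  (1 - x)(1 - (1 - x)), which simplifies back to x(1 - x); check: E(4) = -12, E(-3) = -12.   [invariant]

Only (D) is unchanged. E is symmetric under swapping x with f(x) = 1 - x, which is exactly what an involution does.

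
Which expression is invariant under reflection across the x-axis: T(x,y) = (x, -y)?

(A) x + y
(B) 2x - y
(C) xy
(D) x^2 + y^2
D

The map is reflection across the x-axis: T(x,y) = (x, -y).
Substitute the transformed coordinates into each option and compare with the original:
(A) x + y  ->  (x) + (-y) = x - y   [differs from x + y: not invariant]
(B) 2x - y  ->  2(x) - (-y) = 2x + y   [differs from 2x - y: not invariant]
(C) xy  ->  (x)(-y) = -xy   [differs from xy: not invariant]
(D) x^2 + y^2  ->  (x)^2 + (-y)^2 = x^2 + y^2   [equals x^2 + y^2: invariant]

Only option (D), x^2 + y^2, is unchanged by the transformation.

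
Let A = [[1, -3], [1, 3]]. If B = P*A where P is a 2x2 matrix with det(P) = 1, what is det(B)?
6

By the multiplicative property of determinants, det(B) = det(P*A) = det(P) * det(A) = det(A),
so the determinant is invariant under multiplication by any determinant-1 matrix; we just need det(A).

det(A) = (1)(3) - (-3)(1) = 3 - (-3) = 6

Therefore det(B) = 1 * 6 = 6.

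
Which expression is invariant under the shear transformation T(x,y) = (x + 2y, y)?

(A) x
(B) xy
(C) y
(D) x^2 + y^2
C

Under the shear T(x,y) = (x + 2y, y):
Substitute the transformed coordinates into each option and compare with the original:
(A) x  ->  (x + 2y) = x + 2y   [differs from x: not invariant]
(B) xy  ->  (x + 2y)(y) = xy + 2y^2   [differs from xy: not invariant]
(C) y  ->  (y) = y   [equals y: invariant]
(D) x^2 + y^2  ->  (x + 2y)^2 + (y)^2 = x^2 + 4xy + 5y^2   [differs from x^2 + y^2: not invariant]

Only option (C), y, is unchanged by the transformation.
A horizontal shear moves points parallel to the x-axis, so the y-coordinate (and any function of y alone) is unchanged.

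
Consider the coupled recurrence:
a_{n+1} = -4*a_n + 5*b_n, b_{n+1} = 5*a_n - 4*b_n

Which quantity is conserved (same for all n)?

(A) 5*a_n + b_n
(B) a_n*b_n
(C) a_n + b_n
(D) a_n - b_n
C

Replace a_n by a_{n+1} = -4*a_n + 5*b_n and b_n by b_{n+1} = 5*a_n - 4*b_n in each option and simplify:
(A) 5*a_n + b_n  ->  5*(-4*a_n + 5*b_n) + (5*a_n - 4*b_n) = -15*a_n + 21*b_n   [not conserved]
(B) a_n*b_n  ->  (-4*a_n + 5*b_n)*(5*a_n - 4*b_n) = -20*a_n^2 + 41*a_n*b_n - 20*b_n^2   [not conserved]
(C) a_n + b_n  ->  (-4*a_n + 5*b_n) + (5*a_n - 4*b_n) = a_n + b_n   [conserved]
(D) a_n - b_n  ->  (-4*a_n + 5*b_n) - (5*a_n - 4*b_n) = -9*a_n + 9*b_n   [not conserved]

Only (C) a_n + b_n returns to itself after one step, so it is the conserved quantity.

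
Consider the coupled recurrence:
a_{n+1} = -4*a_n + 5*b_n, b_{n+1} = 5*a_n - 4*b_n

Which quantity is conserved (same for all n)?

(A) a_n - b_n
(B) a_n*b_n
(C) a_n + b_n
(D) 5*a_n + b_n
C

Replace a_n by a_{n+1} = -4*a_n + 5*b_n and b_n by b_{n+1} = 5*a_n - 4*b_n in each option and simplify:
(A) a_n - b_n  ->  (-4*a_n + 5*b_n) - (5*a_n - 4*b_n) = -9*a_n + 9*b_n   [not conserved]
(B) a_n*b_n  ->  (-4*a_n + 5*b_n)*(5*a_n - 4*b_n) = -20*a_n^2 + 41*a_n*b_n - 20*b_n^2   [not conserved]
(C) a_n + b_n  ->  (-4*a_n + 5*b_n) + (5*a_n - 4*b_n) = a_n + b_n   [conserved]
(D) 5*a_n + b_n  ->  5*(-4*a_n + 5*b_n) + (5*a_n - 4*b_n) = -15*a_n + 21*b_n   [not conserved]

Only (C) a_n + b_n returns to itself after one step, so it is the conserved quantity.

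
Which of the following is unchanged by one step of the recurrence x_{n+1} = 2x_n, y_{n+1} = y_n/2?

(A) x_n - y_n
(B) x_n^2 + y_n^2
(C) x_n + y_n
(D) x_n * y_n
D

For the recurrence x_{n+1} = 2x_n, y_{n+1} = y_n/2:

x_{n+1} * y_{n+1} = (2x_n) * (y_n/2) = x_n * y_n
The product is conserved.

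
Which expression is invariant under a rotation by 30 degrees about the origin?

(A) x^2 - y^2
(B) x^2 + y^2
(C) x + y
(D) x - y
B

A rotation by 30 degrees sends (x, y) to (sqrt(3)x/2 - y/2, x/2 + sqrt(3)y/2).
Substitute the transformed coordinates into each option and compare with the original:
(A) x^2 - y^2  ->  (sqrt(3)x/2 - y/2)^2 - (x/2 + sqrt(3)y/2)^2 = x^2/2 - sqrt(3)xy - y^2/2   [differs from x^2 - y^2: not invariant]
(B) x^2 + y^2  ->  (sqrt(3)x/2 - y/2)^2 + (x/2 + sqrt(3)y/2)^2 = x^2 + y^2   [equals x^2 + y^2: invariant]
(C) x + y  ->  (sqrt(3)x/2 - y/2) + (x/2 + sqrt(3)y/2) = x/2 + sqrt(3)x/2 - y/2 + sqrt(3)y/2   [differs from x + y: not invariant]
(D) x - y  ->  (sqrt(3)x/2 - y/2) - (x/2 + sqrt(3)y/2) = -x/2 + sqrt(3)x/2 - sqrt(3)y/2 - y/2   [differs from x - y: not invariant]

Only option (B), x^2 + y^2, is unchanged by the transformation.
Geometrically, x^2 + y^2 is the squared distance from the origin, which every rotation about the origin preserves.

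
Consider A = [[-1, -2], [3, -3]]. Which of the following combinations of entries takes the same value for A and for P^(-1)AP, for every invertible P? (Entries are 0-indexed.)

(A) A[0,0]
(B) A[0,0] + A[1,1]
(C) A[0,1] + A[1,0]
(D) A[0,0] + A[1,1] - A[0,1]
B

A[0,0] + A[1,1] is the trace of A. By the cyclic property of the trace, tr(P^(-1)AP) = tr(APP^(-1)) = tr(A), so it is the same for every matrix similar to A.

The other combinations are not similarity invariants. For example, take P = [[1, 1], [0, 1]] (det P = 1), so P^(-1) = [[1, -1], [0, 1]] and
B = P^(-1)AP = [[-4, -3], [3, 0]].
Evaluating each option on A and on B:
(A) A[0,0]: -1 for A, -4 for B -> changes
(B) A[0,0] + A[1,1]: -4 for A, -4 for B -> unchanged
(C) A[0,1] + A[1,0]: 1 for A, 0 for B -> changes
(D) A[0,0] + A[1,1] - A[0,1]: -2 for A, -1 for B -> changes

Only (B) A[0,0] + A[1,1] = -4 survives (and it does so for every P, not just this one), so it is the invariant.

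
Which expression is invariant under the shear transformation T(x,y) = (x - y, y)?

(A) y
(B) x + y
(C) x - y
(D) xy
A

Under the shear T(x,y) = (x - y, y):
Substitute the transformed coordinates into each option and compare with the original:
(A) y  ->  (y) = y   [equals y: invariant]
(B) x + y  ->  (x - y) + (y) = x   [differs from x + y: not invariant]
(C) x - y  ->  (x - y) - (y) = x - 2y   [differs from x - y: not invariant]
(D) xy  ->  (x - y)(y) = xy - y^2   [differs from xy: not invariant]

Only option (A), y, is unchanged by the transformation.
A horizontal shear moves points parallel to the x-axis, so the y-coordinate (and any function of y alone) is unchanged.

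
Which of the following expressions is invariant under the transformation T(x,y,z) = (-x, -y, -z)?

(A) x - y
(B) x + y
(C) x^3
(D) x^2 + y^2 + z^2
D

Apply T(x,y,z) = (-x, -y, -z) to each option, i.e. replace (x, y, z) by the transformed coordinates.
Substitute the transformed coordinates into each option and compare with the original:
(A) x - y  ->  (-x) - (-y) = -x + y   [differs from x - y: not invariant]
(B) x + y  ->  (-x) + (-y) = -x - y   [differs from x + y: not invariant]
(C) x^3  ->  (-x)^3 = -x^3   [differs from x^3: not invariant]
(D) x^2 + y^2 + z^2  ->  (-x)^2 + (-y)^2 + (-z)^2 = x^2 + y^2 + z^2   [equals x^2 + y^2 + z^2: invariant]

Only option (D), x^2 + y^2 + z^2, is unchanged by the transformation.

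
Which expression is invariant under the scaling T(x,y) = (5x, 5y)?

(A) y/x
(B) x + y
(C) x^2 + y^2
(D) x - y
A

Under the uniform scaling T(x,y) = (5x, 5y):
Substitute the transformed coordinates into each option and compare with the original:
(A) y/x  ->  (5y)/(5x) = y/x   [equals y/x: invariant]
(B) x + y  ->  (5x) + (5y) = 5x + 5y   [differs from x + y: not invariant]
(C) x^2 + y^2  ->  (5x)^2 + (5y)^2 = 25x^2 + 25y^2   [differs from x^2 + y^2: not invariant]
(D) x - y  ->  (5x) - (5y) = 5x - 5y   [differs from x - y: not invariant]

Only option (A), y/x, is unchanged by the transformation.
The common factor 5 cancels in a ratio of coordinates, while sums, products and sums of squares pick up factors of 5 or 25.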